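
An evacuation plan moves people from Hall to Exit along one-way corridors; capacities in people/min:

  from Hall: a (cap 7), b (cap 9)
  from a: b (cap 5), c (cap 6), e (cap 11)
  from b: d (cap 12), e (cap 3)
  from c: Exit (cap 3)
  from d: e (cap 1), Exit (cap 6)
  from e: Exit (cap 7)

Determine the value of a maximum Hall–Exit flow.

Augment Hall→a→c→Exit: bottleneck 3, flow now 3.
Augment Hall→a→e→Exit: bottleneck 4, flow now 7.
Augment Hall→b→d→Exit: bottleneck 6, flow now 13.
Augment Hall→b→e→Exit: bottleneck 3, flow now 16.
No augmenting path remains; maximum flow = 16.
In the residual graph, reachable from Hall: {Hall}.
Min-cut edges: Hall→a (7), Hall→b (9); capacity 7 + 9 = 16.
This cut is saturated, so no flow can exceed 16.

16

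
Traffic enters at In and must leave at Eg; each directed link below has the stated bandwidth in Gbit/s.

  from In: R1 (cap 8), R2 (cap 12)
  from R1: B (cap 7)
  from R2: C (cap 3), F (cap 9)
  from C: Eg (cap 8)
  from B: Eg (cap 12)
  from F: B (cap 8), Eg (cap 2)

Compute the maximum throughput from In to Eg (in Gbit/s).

Augment In→R1→B→Eg: bottleneck 7, flow now 7.
Augment In→R2→C→Eg: bottleneck 3, flow now 10.
Augment In→R2→F→Eg: bottleneck 2, flow now 12.
Augment In→R2→F→B→Eg: bottleneck 5, flow now 17.
No augmenting path remains; maximum flow = 17.
In the residual graph, reachable from In: {In, R1, R2, B, F}.
Min-cut edges: R2→C (3), B→Eg (12), F→Eg (2); capacity 3 + 12 + 2 = 17.
This cut is saturated, so no flow can exceed 17.

17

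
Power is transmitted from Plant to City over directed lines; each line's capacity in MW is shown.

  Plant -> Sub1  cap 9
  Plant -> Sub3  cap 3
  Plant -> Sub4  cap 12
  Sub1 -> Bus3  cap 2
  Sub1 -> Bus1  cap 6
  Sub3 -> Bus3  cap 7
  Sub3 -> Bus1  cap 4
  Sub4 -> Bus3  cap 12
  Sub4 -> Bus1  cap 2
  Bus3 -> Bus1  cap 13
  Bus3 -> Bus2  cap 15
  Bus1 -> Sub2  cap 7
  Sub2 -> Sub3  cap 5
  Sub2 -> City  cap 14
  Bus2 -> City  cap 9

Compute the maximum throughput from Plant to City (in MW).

Augment Plant→Sub1→Bus3→Bus2→City: bottleneck 2, flow now 2.
Augment Plant→Sub1→Bus1→Sub2→City: bottleneck 6, flow now 8.
Augment Plant→Sub3→Bus3→Bus2→City: bottleneck 3, flow now 11.
Augment Plant→Sub4→Bus3→Bus2→City: bottleneck 4, flow now 15.
Augment Plant→Sub4→Bus1→Sub2→City: bottleneck 1, flow now 16.
No augmenting path remains; maximum flow = 16.
In the residual graph, reachable from Plant: {Plant, Sub1, Sub3, Sub4, Bus3, Bus1, Bus2}.
Min-cut edges: Bus1→Sub2 (7), Bus2→City (9); capacity 7 + 9 = 16.
This cut is saturated, so no flow can exceed 16.

16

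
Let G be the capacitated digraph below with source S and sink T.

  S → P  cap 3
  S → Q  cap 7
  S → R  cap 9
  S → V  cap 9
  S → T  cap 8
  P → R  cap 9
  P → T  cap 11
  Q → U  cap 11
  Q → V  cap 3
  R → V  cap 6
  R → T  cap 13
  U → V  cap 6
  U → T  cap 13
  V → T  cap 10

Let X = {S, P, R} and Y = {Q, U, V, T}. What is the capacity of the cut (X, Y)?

Edges leaving {S, P, R}: S→Q (7), S→V (9), S→T (8), P→T (11), R→V (6), R→T (13).
Cut capacity = 7 + 9 + 8 + 11 + 6 + 13 = 54.

54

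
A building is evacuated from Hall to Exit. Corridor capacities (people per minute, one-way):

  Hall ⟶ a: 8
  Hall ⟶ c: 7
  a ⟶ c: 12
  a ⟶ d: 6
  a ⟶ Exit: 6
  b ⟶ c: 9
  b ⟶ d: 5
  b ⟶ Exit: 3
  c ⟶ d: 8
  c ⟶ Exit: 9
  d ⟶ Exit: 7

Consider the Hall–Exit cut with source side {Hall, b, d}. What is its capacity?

Edges leaving {Hall, b, d}: Hall→a (8), Hall→c (7), b→c (9), b→Exit (3), d→Exit (7).
Cut capacity = 8 + 7 + 9 + 3 + 7 = 34.

34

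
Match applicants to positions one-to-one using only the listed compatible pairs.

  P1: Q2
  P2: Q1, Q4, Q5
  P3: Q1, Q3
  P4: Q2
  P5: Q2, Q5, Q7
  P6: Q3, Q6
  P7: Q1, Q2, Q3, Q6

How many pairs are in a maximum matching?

6

Unit-capacity flow: source→left, listed edges, right→sink; max matching = max flow.
Augmenting path P1→Q2 (+1); matched 1.
Augmenting path P2→Q1 (+1); matched 2.
Augmenting path P3→Q3 (+1); matched 3.
Augmenting path P5→Q5 (+1); matched 4.
Augmenting path P6→Q6 (+1); matched 5.
Augmenting path P7→Q1→P2→Q4 (+1); matched 6.
No augmenting path remains; maximum matching = 6.
König certificate: {P2, P3, P5, P6, P7, Q2} is a vertex cover of size 6 (every listed pair touches it), so no matching can be larger.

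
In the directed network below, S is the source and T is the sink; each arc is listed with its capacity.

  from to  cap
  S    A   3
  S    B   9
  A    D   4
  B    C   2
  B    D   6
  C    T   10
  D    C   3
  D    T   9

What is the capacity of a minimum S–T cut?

11

Augment S→A→D→T: bottleneck 3, flow now 3.
Augment S→B→C→T: bottleneck 2, flow now 5.
Augment S→B→D→T: bottleneck 6, flow now 11.
No augmenting path remains; maximum flow = 11.
By max-flow min-cut, the minimum cut capacity equals the max flow.
In the residual graph, reachable from S: {S, B}.
Min-cut edges: S→A (3), B→C (2), B→D (6); capacity 3 + 2 + 6 = 11.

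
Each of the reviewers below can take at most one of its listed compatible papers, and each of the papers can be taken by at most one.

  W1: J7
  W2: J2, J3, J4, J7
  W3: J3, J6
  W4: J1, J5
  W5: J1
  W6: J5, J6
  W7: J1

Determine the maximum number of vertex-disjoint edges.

6

Unit-capacity flow: source→left, listed edges, right→sink; max matching = max flow.
Augmenting path W1→J7 (+1); matched 1.
Augmenting path W2→J2 (+1); matched 2.
Augmenting path W3→J3 (+1); matched 3.
Augmenting path W4→J1 (+1); matched 4.
Augmenting path W6→J5 (+1); matched 5.
Augmenting path W5→J1→W4→J5→W6→J6 (+1); matched 6.
No augmenting path remains; maximum matching = 6.
König certificate: {W1, W2, W3, W4, W6, J1} is a vertex cover of size 6 (every listed pair touches it), so no matching can be larger.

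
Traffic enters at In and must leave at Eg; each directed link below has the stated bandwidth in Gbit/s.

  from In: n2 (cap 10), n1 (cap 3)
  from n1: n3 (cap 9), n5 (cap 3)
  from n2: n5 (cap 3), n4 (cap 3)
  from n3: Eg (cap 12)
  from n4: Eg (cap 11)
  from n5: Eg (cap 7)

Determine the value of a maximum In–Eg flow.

9

Augment In→n1→n3→Eg: bottleneck 3, flow now 3.
Augment In→n2→n4→Eg: bottleneck 3, flow now 6.
Augment In→n2→n5→Eg: bottleneck 3, flow now 9.
No augmenting path remains; maximum flow = 9.
In the residual graph, reachable from In: {In, n2}.
Min-cut edges: In→n1 (3), n2→n4 (3), n2→n5 (3); capacity 3 + 3 + 3 = 9.
This cut is saturated, so no flow can exceed 9.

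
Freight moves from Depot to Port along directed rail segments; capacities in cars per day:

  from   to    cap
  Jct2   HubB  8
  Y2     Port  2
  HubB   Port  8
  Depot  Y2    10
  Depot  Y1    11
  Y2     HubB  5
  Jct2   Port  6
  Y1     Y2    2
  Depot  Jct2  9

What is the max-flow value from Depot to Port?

Augment Depot→Jct2→Port: bottleneck 6, flow now 6.
Augment Depot→Y2→Port: bottleneck 2, flow now 8.
Augment Depot→Jct2→HubB→Port: bottleneck 3, flow now 11.
Augment Depot→Y2→HubB→Port: bottleneck 5, flow now 16.
No augmenting path remains; maximum flow = 16.
In the residual graph, reachable from Depot: {Depot, Y1, Y2}.
Min-cut edges: Depot→Jct2 (9), Y2→HubB (5), Y2→Port (2); capacity 9 + 5 + 2 = 16.
This cut is saturated, so no flow can exceed 16.

16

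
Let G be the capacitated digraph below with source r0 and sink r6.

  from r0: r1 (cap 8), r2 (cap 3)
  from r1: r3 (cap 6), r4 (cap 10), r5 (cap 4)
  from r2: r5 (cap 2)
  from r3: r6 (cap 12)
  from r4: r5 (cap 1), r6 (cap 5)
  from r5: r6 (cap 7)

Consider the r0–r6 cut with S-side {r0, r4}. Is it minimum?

Given cut capacity: 8 + 3 + 1 + 5 = 17.
Augment r0→r1→r3→r6: bottleneck 6, flow now 6.
Augment r0→r1→r4→r6: bottleneck 2, flow now 8.
Augment r0→r2→r5→r6: bottleneck 2, flow now 10.
No augmenting path remains; maximum flow = 10.
In the residual graph, reachable from r0: {r0, r2}.
Min-cut edges: r0→r1 (8), r2→r5 (2); capacity 8 + 2 = 10.
Cut capacity 17 exceeds the max flow 10, so it is not minimum.

No — its capacity is 17, but the minimum cut has capacity 10.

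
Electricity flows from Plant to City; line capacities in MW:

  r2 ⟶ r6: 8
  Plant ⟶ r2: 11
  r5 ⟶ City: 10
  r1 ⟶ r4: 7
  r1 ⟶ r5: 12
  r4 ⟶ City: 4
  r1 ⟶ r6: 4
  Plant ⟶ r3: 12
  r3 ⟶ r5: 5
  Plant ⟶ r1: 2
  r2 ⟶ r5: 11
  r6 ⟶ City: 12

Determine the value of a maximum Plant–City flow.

Augment Plant→r1→r4→City: bottleneck 2, flow now 2.
Augment Plant→r2→r5→City: bottleneck 10, flow now 12.
Augment Plant→r2→r6→City: bottleneck 1, flow now 13.
Augment Plant→r3→r5→r2→r6→City: bottleneck 5, flow now 18. (uses reverse residual edge)
No augmenting path remains; maximum flow = 18.
In the residual graph, reachable from Plant: {Plant, r3}.
Min-cut edges: Plant→r1 (2), Plant→r2 (11), r3→r5 (5); capacity 2 + 11 + 5 = 18.
This cut is saturated, so no flow can exceed 18.

18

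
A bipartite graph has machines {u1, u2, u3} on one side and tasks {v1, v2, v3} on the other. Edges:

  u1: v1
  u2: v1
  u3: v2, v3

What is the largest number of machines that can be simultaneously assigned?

Unit-capacity flow: source→left, listed edges, right→sink; max matching = max flow.
Augmenting path u1→v1 (+1); matched 1.
Augmenting path u3→v2 (+1); matched 2.
No augmenting path remains; maximum matching = 2.
König certificate: {u3, v1} is a vertex cover of size 2 (every listed pair touches it), so no matching can be larger.

2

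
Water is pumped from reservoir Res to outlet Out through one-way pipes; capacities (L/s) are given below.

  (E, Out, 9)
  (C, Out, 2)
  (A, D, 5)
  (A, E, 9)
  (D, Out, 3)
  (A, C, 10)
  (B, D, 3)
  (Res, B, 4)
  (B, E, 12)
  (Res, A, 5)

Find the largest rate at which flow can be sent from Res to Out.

9

Augment Res→A→C→Out: bottleneck 2, flow now 2.
Augment Res→A→D→Out: bottleneck 3, flow now 5.
Augment Res→B→E→Out: bottleneck 4, flow now 9.
No augmenting path remains; maximum flow = 9.
In the residual graph, reachable from Res: {Res}.
Min-cut edges: Res→A (5), Res→B (4); capacity 5 + 4 = 9.
This cut is saturated, so no flow can exceed 9.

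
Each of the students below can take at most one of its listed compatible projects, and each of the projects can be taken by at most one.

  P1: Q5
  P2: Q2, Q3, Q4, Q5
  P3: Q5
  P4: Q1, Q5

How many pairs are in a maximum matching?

3

Unit-capacity flow: source→left, listed edges, right→sink; max matching = max flow.
Augmenting path P1→Q5 (+1); matched 1.
Augmenting path P2→Q2 (+1); matched 2.
Augmenting path P4→Q1 (+1); matched 3.
No augmenting path remains; maximum matching = 3.
König certificate: {P2, P4, Q5} is a vertex cover of size 3 (every listed pair touches it), so no matching can be larger.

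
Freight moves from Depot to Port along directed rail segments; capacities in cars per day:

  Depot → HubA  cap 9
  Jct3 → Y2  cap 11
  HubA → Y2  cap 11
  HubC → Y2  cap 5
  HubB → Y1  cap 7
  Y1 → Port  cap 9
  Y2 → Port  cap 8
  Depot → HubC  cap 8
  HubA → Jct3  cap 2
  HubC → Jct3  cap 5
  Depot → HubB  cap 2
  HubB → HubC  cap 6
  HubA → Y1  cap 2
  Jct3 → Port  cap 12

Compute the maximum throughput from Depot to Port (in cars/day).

19

Augment Depot→HubC→Jct3→Port: bottleneck 5, flow now 5.
Augment Depot→HubC→Y2→Port: bottleneck 3, flow now 8.
Augment Depot→HubB→Y1→Port: bottleneck 2, flow now 10.
Augment Depot→HubA→Y1→Port: bottleneck 2, flow now 12.
Augment Depot→HubA→Jct3→Port: bottleneck 2, flow now 14.
Augment Depot→HubA→Y2→Port: bottleneck 5, flow now 19.
No augmenting path remains; maximum flow = 19.
In the residual graph, reachable from Depot: {Depot}.
Min-cut edges: Depot→HubC (8), Depot→HubB (2), Depot→HubA (9); capacity 8 + 2 + 9 = 19.
This cut is saturated, so no flow can exceed 19.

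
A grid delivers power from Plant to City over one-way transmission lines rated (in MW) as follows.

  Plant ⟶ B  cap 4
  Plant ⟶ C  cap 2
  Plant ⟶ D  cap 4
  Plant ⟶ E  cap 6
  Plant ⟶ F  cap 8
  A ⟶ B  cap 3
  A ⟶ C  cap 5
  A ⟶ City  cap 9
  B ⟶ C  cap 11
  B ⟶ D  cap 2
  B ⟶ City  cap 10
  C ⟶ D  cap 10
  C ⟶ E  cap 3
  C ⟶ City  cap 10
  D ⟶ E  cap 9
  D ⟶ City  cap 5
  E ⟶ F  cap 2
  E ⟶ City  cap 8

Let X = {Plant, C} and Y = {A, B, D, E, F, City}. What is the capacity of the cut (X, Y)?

Edges leaving {Plant, C}: Plant→B (4), Plant→D (4), Plant→E (6), Plant→F (8), C→D (10), C→E (3), C→City (10).
Cut capacity = 4 + 4 + 6 + 8 + 10 + 3 + 10 = 45.

45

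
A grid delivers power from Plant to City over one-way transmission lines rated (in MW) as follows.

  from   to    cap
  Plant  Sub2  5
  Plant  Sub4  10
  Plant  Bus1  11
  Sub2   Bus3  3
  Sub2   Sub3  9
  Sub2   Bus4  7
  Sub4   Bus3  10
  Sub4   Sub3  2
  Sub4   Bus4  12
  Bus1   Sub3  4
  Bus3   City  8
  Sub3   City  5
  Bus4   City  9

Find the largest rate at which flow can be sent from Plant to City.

Augment Plant→Sub2→Bus3→City: bottleneck 3, flow now 3.
Augment Plant→Sub2→Sub3→City: bottleneck 2, flow now 5.
Augment Plant→Sub4→Bus3→City: bottleneck 5, flow now 10.
Augment Plant→Sub4→Sub3→City: bottleneck 2, flow now 12.
Augment Plant→Sub4→Bus4→City: bottleneck 3, flow now 15.
Augment Plant→Bus1→Sub3→City: bottleneck 1, flow now 16.
Augment Plant→Bus1→Sub3→Sub2→Bus4→City: bottleneck 2, flow now 18. (uses reverse residual edge)
Augment Plant→Bus1→Sub3→Sub4→Bus4→City: bottleneck 1, flow now 19. (uses reverse residual edge)
No augmenting path remains; maximum flow = 19.
In the residual graph, reachable from Plant: {Plant, Bus1}.
Min-cut edges: Plant→Sub2 (5), Plant→Sub4 (10), Bus1→Sub3 (4); capacity 5 + 10 + 4 = 19.
This cut is saturated, so no flow can exceed 19.

19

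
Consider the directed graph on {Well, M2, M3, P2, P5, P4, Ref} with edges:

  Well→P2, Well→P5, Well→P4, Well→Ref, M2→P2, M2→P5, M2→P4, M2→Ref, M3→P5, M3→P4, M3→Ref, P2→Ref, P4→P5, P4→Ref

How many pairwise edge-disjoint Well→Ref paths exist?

3

Assign every edge capacity 1; by Menger, the answer equals the max flow.
Path Well→Ref (+1); total 1.
Path Well→P2→Ref (+1); total 2.
Path Well→P4→Ref (+1); total 3.
No residual Well→Ref path; max flow = 3.
Certifying cut of size 3: {Well→P2, Well→P4, Well→Ref}.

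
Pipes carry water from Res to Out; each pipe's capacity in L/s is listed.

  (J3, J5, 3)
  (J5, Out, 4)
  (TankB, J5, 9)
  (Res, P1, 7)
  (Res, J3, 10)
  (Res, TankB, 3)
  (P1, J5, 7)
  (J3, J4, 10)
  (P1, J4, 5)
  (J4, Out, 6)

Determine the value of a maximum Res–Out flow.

10

Augment Res→TankB→J5→Out: bottleneck 3, flow now 3.
Augment Res→J3→J4→Out: bottleneck 6, flow now 9.
Augment Res→J3→J5→Out: bottleneck 1, flow now 10.
No augmenting path remains; maximum flow = 10.
In the residual graph, reachable from Res: {Res, TankB, J3, P1, J4, J5}.
Min-cut edges: J4→Out (6), J5→Out (4); capacity 6 + 4 = 10.
This cut is saturated, so no flow can exceed 10.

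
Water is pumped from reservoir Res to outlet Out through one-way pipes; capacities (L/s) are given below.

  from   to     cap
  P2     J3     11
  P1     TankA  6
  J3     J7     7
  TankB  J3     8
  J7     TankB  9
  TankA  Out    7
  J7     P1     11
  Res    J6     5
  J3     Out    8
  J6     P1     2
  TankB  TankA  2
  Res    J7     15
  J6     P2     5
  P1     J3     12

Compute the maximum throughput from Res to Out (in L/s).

Augment Res→J7→TankB→TankA→Out: bottleneck 2, flow now 2.
Augment Res→J7→TankB→J3→Out: bottleneck 7, flow now 9.
Augment Res→J7→P1→TankA→Out: bottleneck 5, flow now 14.
Augment Res→J7→P1→J3→Out: bottleneck 1, flow now 15.
No augmenting path remains; maximum flow = 15.
In the residual graph, reachable from Res: {Res, J7, J6, TankB, P2, P1, TankA, J3}.
Min-cut edges: TankA→Out (7), J3→Out (8); capacity 7 + 8 = 15.
This cut is saturated, so no flow can exceed 15.

15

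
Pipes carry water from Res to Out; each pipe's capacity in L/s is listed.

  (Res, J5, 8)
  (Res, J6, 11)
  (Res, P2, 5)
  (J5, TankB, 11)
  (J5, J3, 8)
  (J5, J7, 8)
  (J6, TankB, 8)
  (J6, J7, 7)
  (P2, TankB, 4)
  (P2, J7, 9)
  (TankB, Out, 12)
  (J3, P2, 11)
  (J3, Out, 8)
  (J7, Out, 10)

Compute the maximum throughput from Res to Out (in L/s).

24

Augment Res→J5→TankB→Out: bottleneck 8, flow now 8.
Augment Res→J6→TankB→Out: bottleneck 4, flow now 12.
Augment Res→J6→J7→Out: bottleneck 7, flow now 19.
Augment Res→P2→J7→Out: bottleneck 3, flow now 22.
Augment Res→P2→TankB→J5→J3→Out: bottleneck 2, flow now 24. (uses reverse residual edge)
No augmenting path remains; maximum flow = 24.
In the residual graph, reachable from Res: {Res}.
Min-cut edges: Res→J5 (8), Res→J6 (11), Res→P2 (5); capacity 8 + 11 + 5 = 24.
This cut is saturated, so no flow can exceed 24.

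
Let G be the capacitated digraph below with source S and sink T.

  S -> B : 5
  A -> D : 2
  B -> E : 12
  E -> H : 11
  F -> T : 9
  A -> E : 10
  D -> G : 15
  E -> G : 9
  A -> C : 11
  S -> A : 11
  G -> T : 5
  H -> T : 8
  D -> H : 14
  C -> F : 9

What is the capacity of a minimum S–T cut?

16

Augment S→A→C→F→T: bottleneck 9, flow now 9.
Augment S→A→D→G→T: bottleneck 2, flow now 11.
Augment S→B→E→G→T: bottleneck 3, flow now 14.
Augment S→B→E→H→T: bottleneck 2, flow now 16.
No augmenting path remains; maximum flow = 16.
By max-flow min-cut, the minimum cut capacity equals the max flow.
In the residual graph, reachable from S: {S}.
Min-cut edges: S→A (11), S→B (5); capacity 11 + 5 = 16.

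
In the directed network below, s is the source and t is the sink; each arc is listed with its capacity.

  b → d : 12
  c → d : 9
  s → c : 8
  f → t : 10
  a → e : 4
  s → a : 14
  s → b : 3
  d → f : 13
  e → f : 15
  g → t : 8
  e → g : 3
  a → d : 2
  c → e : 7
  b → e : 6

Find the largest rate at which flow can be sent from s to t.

Augment s→a→d→f→t: bottleneck 2, flow now 2.
Augment s→a→e→f→t: bottleneck 4, flow now 6.
Augment s→b→d→f→t: bottleneck 3, flow now 9.
Augment s→c→d→f→t: bottleneck 1, flow now 10.
Augment s→c→e→g→t: bottleneck 3, flow now 13.
No augmenting path remains; maximum flow = 13.
In the residual graph, reachable from s: {s, a, b, c, d, e, f}.
Min-cut edges: e→g (3), f→t (10); capacity 3 + 10 = 13.
This cut is saturated, so no flow can exceed 13.

13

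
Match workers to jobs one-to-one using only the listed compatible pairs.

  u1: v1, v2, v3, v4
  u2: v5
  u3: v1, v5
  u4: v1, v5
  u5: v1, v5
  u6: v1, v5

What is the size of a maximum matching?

Unit-capacity flow: source→left, listed edges, right→sink; max matching = max flow.
Augmenting path u1→v1 (+1); matched 1.
Augmenting path u2→v5 (+1); matched 2.
Augmenting path u3→v1→u1→v2 (+1); matched 3.
No augmenting path remains; maximum matching = 3.
König certificate: {u1, v1, v5} is a vertex cover of size 3 (every listed pair touches it), so no matching can be larger.

3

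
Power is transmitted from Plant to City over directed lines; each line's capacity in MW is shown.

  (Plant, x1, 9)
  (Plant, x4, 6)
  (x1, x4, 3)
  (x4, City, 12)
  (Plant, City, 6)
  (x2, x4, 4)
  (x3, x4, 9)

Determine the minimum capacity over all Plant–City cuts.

Augment Plant→City: bottleneck 6, flow now 6.
Augment Plant→x4→City: bottleneck 6, flow now 12.
Augment Plant→x1→x4→City: bottleneck 3, flow now 15.
No augmenting path remains; maximum flow = 15.
By max-flow min-cut, the minimum cut capacity equals the max flow.
In the residual graph, reachable from Plant: {Plant, x1}.
Min-cut edges: Plant→x4 (6), Plant→City (6), x1→x4 (3); capacity 6 + 6 + 3 = 15.

15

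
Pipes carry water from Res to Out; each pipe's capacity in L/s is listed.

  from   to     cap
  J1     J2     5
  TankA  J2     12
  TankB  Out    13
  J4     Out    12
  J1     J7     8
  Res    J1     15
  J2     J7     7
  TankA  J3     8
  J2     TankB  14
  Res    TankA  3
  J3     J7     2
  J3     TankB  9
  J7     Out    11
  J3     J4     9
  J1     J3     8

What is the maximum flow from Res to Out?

Augment Res→J1→J7→Out: bottleneck 8, flow now 8.
Augment Res→TankA→J2→TankB→Out: bottleneck 3, flow now 11.
Augment Res→J1→J2→TankB→Out: bottleneck 5, flow now 16.
Augment Res→J1→J3→TankB→Out: bottleneck 2, flow now 18.
No augmenting path remains; maximum flow = 18.
In the residual graph, reachable from Res: {Res}.
Min-cut edges: Res→TankA (3), Res→J1 (15); capacity 3 + 15 = 18.
This cut is saturated, so no flow can exceed 18.

18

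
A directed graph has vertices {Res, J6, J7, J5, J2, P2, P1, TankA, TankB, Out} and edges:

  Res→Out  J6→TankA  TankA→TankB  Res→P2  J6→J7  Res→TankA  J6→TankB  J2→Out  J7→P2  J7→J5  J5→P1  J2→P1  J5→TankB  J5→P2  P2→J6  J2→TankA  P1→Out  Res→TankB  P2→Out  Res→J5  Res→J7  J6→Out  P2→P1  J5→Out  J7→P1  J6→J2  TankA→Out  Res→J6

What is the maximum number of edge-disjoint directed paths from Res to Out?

Assign every edge capacity 1; by Menger, the answer equals the max flow.
Path Res→Out (+1); total 1.
Path Res→J6→Out (+1); total 2.
Path Res→J5→Out (+1); total 3.
Path Res→P2→Out (+1); total 4.
Path Res→TankA→Out (+1); total 5.
Path Res→J7→P1→Out (+1); total 6.
No residual Res→Out path; max flow = 6.
Certifying cut of size 6: {Res→J5, Res→J6, Res→J7, Res→Out, Res→P2, Res→TankA}.

6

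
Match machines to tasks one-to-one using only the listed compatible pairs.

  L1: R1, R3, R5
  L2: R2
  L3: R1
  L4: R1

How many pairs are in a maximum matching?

Unit-capacity flow: source→left, listed edges, right→sink; max matching = max flow.
Augmenting path L1→R1 (+1); matched 1.
Augmenting path L2→R2 (+1); matched 2.
Augmenting path L3→R1→L1→R3 (+1); matched 3.
No augmenting path remains; maximum matching = 3.
König certificate: {L1, L2, R1} is a vertex cover of size 3 (every listed pair touches it), so no matching can be larger.

3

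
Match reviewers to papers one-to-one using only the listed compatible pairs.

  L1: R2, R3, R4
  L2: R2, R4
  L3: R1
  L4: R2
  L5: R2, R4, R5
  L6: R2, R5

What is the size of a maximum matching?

Unit-capacity flow: source→left, listed edges, right→sink; max matching = max flow.
Augmenting path L1→R2 (+1); matched 1.
Augmenting path L2→R4 (+1); matched 2.
Augmenting path L3→R1 (+1); matched 3.
Augmenting path L5→R5 (+1); matched 4.
Augmenting path L4→R2→L1→R3 (+1); matched 5.
No augmenting path remains; maximum matching = 5.
König certificate: {L1, L3, R2, R4, R5} is a vertex cover of size 5 (every listed pair touches it), so no matching can be larger.

5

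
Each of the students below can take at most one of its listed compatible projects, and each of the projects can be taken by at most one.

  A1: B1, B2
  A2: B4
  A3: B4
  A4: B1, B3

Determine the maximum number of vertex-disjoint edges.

3

Unit-capacity flow: source→left, listed edges, right→sink; max matching = max flow.
Augmenting path A1→B1 (+1); matched 1.
Augmenting path A2→B4 (+1); matched 2.
Augmenting path A4→B3 (+1); matched 3.
No augmenting path remains; maximum matching = 3.
König certificate: {A1, A4, B4} is a vertex cover of size 3 (every listed pair touches it), so no matching can be larger.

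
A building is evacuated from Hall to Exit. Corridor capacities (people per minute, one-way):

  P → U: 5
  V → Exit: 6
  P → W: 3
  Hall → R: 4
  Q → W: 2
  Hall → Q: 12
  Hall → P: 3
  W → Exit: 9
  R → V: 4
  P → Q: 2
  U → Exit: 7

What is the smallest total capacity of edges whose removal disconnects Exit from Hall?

Augment Hall→P→U→Exit: bottleneck 3, flow now 3.
Augment Hall→Q→W→Exit: bottleneck 2, flow now 5.
Augment Hall→R→V→Exit: bottleneck 4, flow now 9.
No augmenting path remains; maximum flow = 9.
By max-flow min-cut, the minimum cut capacity equals the max flow.
In the residual graph, reachable from Hall: {Hall, Q}.
Min-cut edges: Hall→P (3), Hall→R (4), Q→W (2); capacity 3 + 4 + 2 = 9.

9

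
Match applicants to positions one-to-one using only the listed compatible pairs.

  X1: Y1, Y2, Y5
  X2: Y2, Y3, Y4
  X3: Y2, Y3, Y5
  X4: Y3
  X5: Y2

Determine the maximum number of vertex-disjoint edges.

Unit-capacity flow: source→left, listed edges, right→sink; max matching = max flow.
Augmenting path X1→Y1 (+1); matched 1.
Augmenting path X2→Y2 (+1); matched 2.
Augmenting path X3→Y3 (+1); matched 3.
Augmenting path X4→Y3→X3→Y5 (+1); matched 4.
Augmenting path X5→Y2→X2→Y4 (+1); matched 5.
No augmenting path remains; maximum matching = 5.
König certificate: {X1, X2, X3, X4, X5} is a vertex cover of size 5 (every listed pair touches it), so no matching can be larger.

5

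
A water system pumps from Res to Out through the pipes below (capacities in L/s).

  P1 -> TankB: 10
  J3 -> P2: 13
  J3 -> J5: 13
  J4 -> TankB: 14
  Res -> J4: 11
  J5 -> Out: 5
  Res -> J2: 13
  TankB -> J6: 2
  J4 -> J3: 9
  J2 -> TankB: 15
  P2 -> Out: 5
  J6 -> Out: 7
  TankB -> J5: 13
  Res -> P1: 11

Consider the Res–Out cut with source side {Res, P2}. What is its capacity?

Edges leaving {Res, P2}: Res→J2 (13), Res→J4 (11), Res→P1 (11), P2→Out (5).
Cut capacity = 13 + 11 + 11 + 5 = 40.

40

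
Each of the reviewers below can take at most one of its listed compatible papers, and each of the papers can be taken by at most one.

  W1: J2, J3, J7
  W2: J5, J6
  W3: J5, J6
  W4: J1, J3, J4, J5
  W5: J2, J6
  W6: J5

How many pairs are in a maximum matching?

5

Unit-capacity flow: source→left, listed edges, right→sink; max matching = max flow.
Augmenting path W1→J2 (+1); matched 1.
Augmenting path W2→J5 (+1); matched 2.
Augmenting path W3→J6 (+1); matched 3.
Augmenting path W4→J1 (+1); matched 4.
Augmenting path W5→J2→W1→J3 (+1); matched 5.
No augmenting path remains; maximum matching = 5.
König certificate: {W1, W4, W5, J5, J6} is a vertex cover of size 5 (every listed pair touches it), so no matching can be larger.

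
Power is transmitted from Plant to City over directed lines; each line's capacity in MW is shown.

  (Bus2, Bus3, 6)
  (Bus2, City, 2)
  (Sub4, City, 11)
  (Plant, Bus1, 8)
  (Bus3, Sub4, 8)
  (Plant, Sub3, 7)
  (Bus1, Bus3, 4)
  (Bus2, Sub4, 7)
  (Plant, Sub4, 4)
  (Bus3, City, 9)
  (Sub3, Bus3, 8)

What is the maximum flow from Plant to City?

15

Augment Plant→Sub4→City: bottleneck 4, flow now 4.
Augment Plant→Sub3→Bus3→City: bottleneck 7, flow now 11.
Augment Plant→Bus1→Bus3→City: bottleneck 2, flow now 13.
Augment Plant→Bus1→Bus3→Sub4→City: bottleneck 2, flow now 15.
No augmenting path remains; maximum flow = 15.
In the residual graph, reachable from Plant: {Plant, Bus1}.
Min-cut edges: Plant→Sub3 (7), Plant→Sub4 (4), Bus1→Bus3 (4); capacity 7 + 4 + 4 = 15.
This cut is saturated, so no flow can exceed 15.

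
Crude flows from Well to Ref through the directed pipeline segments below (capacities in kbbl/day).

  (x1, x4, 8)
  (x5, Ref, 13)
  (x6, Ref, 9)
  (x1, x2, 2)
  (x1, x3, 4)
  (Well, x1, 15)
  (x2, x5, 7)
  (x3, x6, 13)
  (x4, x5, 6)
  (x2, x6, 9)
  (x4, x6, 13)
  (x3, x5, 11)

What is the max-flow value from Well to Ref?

14

Augment Well→x1→x2→x5→Ref: bottleneck 2, flow now 2.
Augment Well→x1→x3→x5→Ref: bottleneck 4, flow now 6.
Augment Well→x1→x4→x5→Ref: bottleneck 6, flow now 12.
Augment Well→x1→x4→x6→Ref: bottleneck 2, flow now 14.
No augmenting path remains; maximum flow = 14.
In the residual graph, reachable from Well: {Well, x1}.
Min-cut edges: x1→x2 (2), x1→x3 (4), x1→x4 (8); capacity 2 + 4 + 8 = 14.
This cut is saturated, so no flow can exceed 14.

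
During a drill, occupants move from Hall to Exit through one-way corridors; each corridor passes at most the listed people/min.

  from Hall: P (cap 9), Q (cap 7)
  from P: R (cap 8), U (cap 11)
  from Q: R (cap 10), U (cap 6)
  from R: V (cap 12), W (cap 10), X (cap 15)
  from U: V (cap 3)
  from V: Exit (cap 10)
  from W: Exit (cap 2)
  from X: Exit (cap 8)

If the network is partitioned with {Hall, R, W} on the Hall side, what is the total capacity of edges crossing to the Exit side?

45

Edges leaving {Hall, R, W}: Hall→P (9), Hall→Q (7), R→V (12), R→X (15), W→Exit (2).
Cut capacity = 9 + 7 + 12 + 15 + 2 = 45.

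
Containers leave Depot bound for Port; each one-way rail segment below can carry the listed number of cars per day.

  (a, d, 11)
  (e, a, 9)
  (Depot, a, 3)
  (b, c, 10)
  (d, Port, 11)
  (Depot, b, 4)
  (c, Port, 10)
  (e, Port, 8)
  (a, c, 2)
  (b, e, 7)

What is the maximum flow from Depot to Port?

Augment Depot→a→c→Port: bottleneck 2, flow now 2.
Augment Depot→a→d→Port: bottleneck 1, flow now 3.
Augment Depot→b→c→Port: bottleneck 4, flow now 7.
No augmenting path remains; maximum flow = 7.
In the residual graph, reachable from Depot: {Depot}.
Min-cut edges: Depot→a (3), Depot→b (4); capacity 3 + 4 = 7.
This cut is saturated, so no flow can exceed 7.

7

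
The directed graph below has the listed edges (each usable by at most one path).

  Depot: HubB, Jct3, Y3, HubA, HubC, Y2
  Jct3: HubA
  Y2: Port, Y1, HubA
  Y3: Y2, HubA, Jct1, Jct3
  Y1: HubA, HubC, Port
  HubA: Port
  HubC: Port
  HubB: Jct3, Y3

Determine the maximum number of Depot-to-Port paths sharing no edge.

4

Assign every edge capacity 1; by Menger, the answer equals the max flow.
Path Depot→HubC→Port (+1); total 1.
Path Depot→Y2→Port (+1); total 2.
Path Depot→HubA→Port (+1); total 3.
Path Depot→Y3→Y2→Y1→Port (+1); total 4.
No residual Depot→Port path; max flow = 4.
Certifying cut of size 4: {Depot→HubC, Depot→Y2, HubA→Port, Y3→Y2}.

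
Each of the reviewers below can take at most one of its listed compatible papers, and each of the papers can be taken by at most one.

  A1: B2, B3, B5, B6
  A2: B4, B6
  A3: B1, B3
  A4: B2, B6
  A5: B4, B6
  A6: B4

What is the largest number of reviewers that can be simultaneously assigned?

5

Unit-capacity flow: source→left, listed edges, right→sink; max matching = max flow.
Augmenting path A1→B2 (+1); matched 1.
Augmenting path A2→B4 (+1); matched 2.
Augmenting path A3→B1 (+1); matched 3.
Augmenting path A4→B6 (+1); matched 4.
Augmenting path A5→B6→A4→B2→A1→B3 (+1); matched 5.
No augmenting path remains; maximum matching = 5.
König certificate: {A1, A3, A4, B4, B6} is a vertex cover of size 5 (every listed pair touches it), so no matching can be larger.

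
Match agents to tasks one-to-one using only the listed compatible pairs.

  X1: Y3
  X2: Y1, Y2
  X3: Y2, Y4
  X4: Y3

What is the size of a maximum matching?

3

Unit-capacity flow: source→left, listed edges, right→sink; max matching = max flow.
Augmenting path X1→Y3 (+1); matched 1.
Augmenting path X2→Y1 (+1); matched 2.
Augmenting path X3→Y2 (+1); matched 3.
No augmenting path remains; maximum matching = 3.
König certificate: {X2, X3, Y3} is a vertex cover of size 3 (every listed pair touches it), so no matching can be larger.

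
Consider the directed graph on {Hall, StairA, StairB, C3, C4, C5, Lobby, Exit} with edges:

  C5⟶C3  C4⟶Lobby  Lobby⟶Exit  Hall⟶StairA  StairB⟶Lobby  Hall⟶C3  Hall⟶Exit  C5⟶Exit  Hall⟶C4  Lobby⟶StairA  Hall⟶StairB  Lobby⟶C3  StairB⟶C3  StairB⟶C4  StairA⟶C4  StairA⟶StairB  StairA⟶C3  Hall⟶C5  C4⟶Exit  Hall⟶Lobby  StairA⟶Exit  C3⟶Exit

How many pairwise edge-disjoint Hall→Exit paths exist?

6

Assign every edge capacity 1; by Menger, the answer equals the max flow.
Path Hall→Exit (+1); total 1.
Path Hall→StairA→Exit (+1); total 2.
Path Hall→C3→Exit (+1); total 3.
Path Hall→C4→Exit (+1); total 4.
Path Hall→C5→Exit (+1); total 5.
Path Hall→Lobby→Exit (+1); total 6.
No residual Hall→Exit path; max flow = 6.
Certifying cut of size 6: {C3→Exit, C4→Exit, Hall→C5, Hall→Exit, Lobby→Exit, StairA→Exit}.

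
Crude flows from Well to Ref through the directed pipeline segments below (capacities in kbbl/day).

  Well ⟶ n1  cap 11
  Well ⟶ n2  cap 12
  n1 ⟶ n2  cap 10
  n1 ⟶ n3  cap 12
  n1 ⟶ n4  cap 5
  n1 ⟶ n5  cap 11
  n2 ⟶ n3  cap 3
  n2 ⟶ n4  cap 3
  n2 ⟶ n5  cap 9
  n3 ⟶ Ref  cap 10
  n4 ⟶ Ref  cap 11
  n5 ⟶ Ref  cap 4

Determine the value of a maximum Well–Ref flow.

21

Augment Well→n1→n3→Ref: bottleneck 10, flow now 10.
Augment Well→n1→n4→Ref: bottleneck 1, flow now 11.
Augment Well→n2→n4→Ref: bottleneck 3, flow now 14.
Augment Well→n2→n5→Ref: bottleneck 4, flow now 18.
Augment Well→n2→n3→n1→n4→Ref: bottleneck 3, flow now 21. (uses reverse residual edge)
No augmenting path remains; maximum flow = 21.
In the residual graph, reachable from Well: {Well, n2, n5}.
Min-cut edges: Well→n1 (11), n2→n3 (3), n2→n4 (3), n5→Ref (4); capacity 11 + 3 + 3 + 4 = 21.
This cut is saturated, so no flow can exceed 21.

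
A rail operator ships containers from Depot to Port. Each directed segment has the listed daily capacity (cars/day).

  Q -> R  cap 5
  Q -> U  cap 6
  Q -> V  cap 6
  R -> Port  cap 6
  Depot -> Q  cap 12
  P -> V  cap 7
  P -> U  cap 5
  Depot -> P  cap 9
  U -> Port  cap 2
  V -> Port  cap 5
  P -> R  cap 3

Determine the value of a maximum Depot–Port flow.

13

Augment Depot→P→R→Port: bottleneck 3, flow now 3.
Augment Depot→P→U→Port: bottleneck 2, flow now 5.
Augment Depot→P→V→Port: bottleneck 4, flow now 9.
Augment Depot→Q→R→Port: bottleneck 3, flow now 12.
Augment Depot→Q→V→Port: bottleneck 1, flow now 13.
No augmenting path remains; maximum flow = 13.
In the residual graph, reachable from Depot: {Depot, P, Q, R, U, V}.
Min-cut edges: R→Port (6), U→Port (2), V→Port (5); capacity 6 + 2 + 5 = 13.
This cut is saturated, so no flow can exceed 13.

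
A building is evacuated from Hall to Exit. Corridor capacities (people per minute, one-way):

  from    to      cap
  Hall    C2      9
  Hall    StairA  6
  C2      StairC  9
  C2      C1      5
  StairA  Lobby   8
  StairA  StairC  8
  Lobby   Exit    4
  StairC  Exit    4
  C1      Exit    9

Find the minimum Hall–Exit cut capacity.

13

Augment Hall→C2→StairC→Exit: bottleneck 4, flow now 4.
Augment Hall→C2→C1→Exit: bottleneck 5, flow now 9.
Augment Hall→StairA→Lobby→Exit: bottleneck 4, flow now 13.
No augmenting path remains; maximum flow = 13.
By max-flow min-cut, the minimum cut capacity equals the max flow.
In the residual graph, reachable from Hall: {Hall, C2, StairA, Lobby, StairC}.
Min-cut edges: C2→C1 (5), Lobby→Exit (4), StairC→Exit (4); capacity 5 + 4 + 4 = 13.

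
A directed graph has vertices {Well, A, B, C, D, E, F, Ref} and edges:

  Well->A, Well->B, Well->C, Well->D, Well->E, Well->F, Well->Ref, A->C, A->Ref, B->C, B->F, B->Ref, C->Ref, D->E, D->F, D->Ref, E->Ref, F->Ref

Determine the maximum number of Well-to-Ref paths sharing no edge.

7

Assign every edge capacity 1; by Menger, the answer equals the max flow.
Path Well→Ref (+1); total 1.
Path Well→A→Ref (+1); total 2.
Path Well→B→Ref (+1); total 3.
Path Well→C→Ref (+1); total 4.
Path Well→D→Ref (+1); total 5.
Path Well→E→Ref (+1); total 6.
Path Well→F→Ref (+1); total 7.
No residual Well→Ref path; max flow = 7.
Certifying cut of size 7: {Well→A, Well→B, Well→C, Well→D, Well→E, Well→F, Well→Ref}.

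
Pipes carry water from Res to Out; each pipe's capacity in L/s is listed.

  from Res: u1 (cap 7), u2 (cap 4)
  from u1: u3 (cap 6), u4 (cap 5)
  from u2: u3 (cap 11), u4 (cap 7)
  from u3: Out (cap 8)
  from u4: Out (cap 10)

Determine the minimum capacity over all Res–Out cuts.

Augment Res→u1→u3→Out: bottleneck 6, flow now 6.
Augment Res→u1→u4→Out: bottleneck 1, flow now 7.
Augment Res→u2→u3→Out: bottleneck 2, flow now 9.
Augment Res→u2→u4→Out: bottleneck 2, flow now 11.
No augmenting path remains; maximum flow = 11.
By max-flow min-cut, the minimum cut capacity equals the max flow.
In the residual graph, reachable from Res: {Res}.
Min-cut edges: Res→u1 (7), Res→u2 (4); capacity 7 + 4 = 11.

11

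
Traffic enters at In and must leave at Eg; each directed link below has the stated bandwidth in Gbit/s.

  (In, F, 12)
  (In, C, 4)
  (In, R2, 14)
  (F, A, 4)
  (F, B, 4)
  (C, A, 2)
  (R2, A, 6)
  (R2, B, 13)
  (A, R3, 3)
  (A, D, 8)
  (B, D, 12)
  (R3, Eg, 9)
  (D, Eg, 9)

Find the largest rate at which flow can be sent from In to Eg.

Augment In→F→A→R3→Eg: bottleneck 3, flow now 3.
Augment In→F→A→D→Eg: bottleneck 1, flow now 4.
Augment In→F→B→D→Eg: bottleneck 4, flow now 8.
Augment In→C→A→D→Eg: bottleneck 2, flow now 10.
Augment In→R2→A→D→Eg: bottleneck 2, flow now 12.
No augmenting path remains; maximum flow = 12.
In the residual graph, reachable from In: {In, F, C, R2, A, B, D}.
Min-cut edges: A→R3 (3), D→Eg (9); capacity 3 + 9 = 12.
This cut is saturated, so no flow can exceed 12.

12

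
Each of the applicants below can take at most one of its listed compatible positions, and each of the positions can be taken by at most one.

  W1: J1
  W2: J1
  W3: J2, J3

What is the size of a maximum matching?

2

Unit-capacity flow: source→left, listed edges, right→sink; max matching = max flow.
Augmenting path W1→J1 (+1); matched 1.
Augmenting path W3→J2 (+1); matched 2.
No augmenting path remains; maximum matching = 2.
König certificate: {W3, J1} is a vertex cover of size 2 (every listed pair touches it), so no matching can be larger.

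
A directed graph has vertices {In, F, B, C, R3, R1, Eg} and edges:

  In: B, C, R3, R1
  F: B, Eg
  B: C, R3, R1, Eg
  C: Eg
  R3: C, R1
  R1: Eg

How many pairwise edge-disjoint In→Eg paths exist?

3

Assign every edge capacity 1; by Menger, the answer equals the max flow.
Path In→B→Eg (+1); total 1.
Path In→C→Eg (+1); total 2.
Path In→R1→Eg (+1); total 3.
No residual In→Eg path; max flow = 3.
Certifying cut of size 3: {C→Eg, In→B, R1→Eg}.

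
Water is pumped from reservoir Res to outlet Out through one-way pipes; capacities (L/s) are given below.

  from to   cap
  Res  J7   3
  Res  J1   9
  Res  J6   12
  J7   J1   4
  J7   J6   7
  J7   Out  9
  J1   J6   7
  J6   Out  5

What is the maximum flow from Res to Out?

8

Augment Res→J7→Out: bottleneck 3, flow now 3.
Augment Res→J6→Out: bottleneck 5, flow now 8.
No augmenting path remains; maximum flow = 8.
In the residual graph, reachable from Res: {Res, J1, J6}.
Min-cut edges: Res→J7 (3), J6→Out (5); capacity 3 + 5 = 8.
This cut is saturated, so no flow can exceed 8.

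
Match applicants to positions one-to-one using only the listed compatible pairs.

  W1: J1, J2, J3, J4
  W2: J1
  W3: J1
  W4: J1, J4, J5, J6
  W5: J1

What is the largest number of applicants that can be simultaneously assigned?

3

Unit-capacity flow: source→left, listed edges, right→sink; max matching = max flow.
Augmenting path W1→J1 (+1); matched 1.
Augmenting path W4→J4 (+1); matched 2.
Augmenting path W2→J1→W1→J2 (+1); matched 3.
No augmenting path remains; maximum matching = 3.
König certificate: {W1, W4, J1} is a vertex cover of size 3 (every listed pair touches it), so no matching can be larger.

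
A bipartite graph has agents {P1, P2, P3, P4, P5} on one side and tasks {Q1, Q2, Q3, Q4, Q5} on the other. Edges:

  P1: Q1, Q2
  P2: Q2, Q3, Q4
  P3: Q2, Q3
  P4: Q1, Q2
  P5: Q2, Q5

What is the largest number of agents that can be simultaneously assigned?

Unit-capacity flow: source→left, listed edges, right→sink; max matching = max flow.
Augmenting path P1→Q1 (+1); matched 1.
Augmenting path P2→Q2 (+1); matched 2.
Augmenting path P3→Q3 (+1); matched 3.
Augmenting path P5→Q5 (+1); matched 4.
Augmenting path P4→Q2→P2→Q4 (+1); matched 5.
No augmenting path remains; maximum matching = 5.
König certificate: {P1, P2, P3, P4, P5} is a vertex cover of size 5 (every listed pair touches it), so no matching can be larger.

5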